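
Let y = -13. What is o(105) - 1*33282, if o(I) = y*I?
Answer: -34647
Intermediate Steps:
o(I) = -13*I
o(105) - 1*33282 = -13*105 - 1*33282 = -1365 - 33282 = -34647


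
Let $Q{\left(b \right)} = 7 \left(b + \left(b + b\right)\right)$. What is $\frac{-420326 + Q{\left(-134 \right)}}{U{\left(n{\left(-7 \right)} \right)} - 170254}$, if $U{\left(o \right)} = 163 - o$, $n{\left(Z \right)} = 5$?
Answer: $\frac{105785}{42524} \approx 2.4877$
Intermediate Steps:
$Q{\left(b \right)} = 21 b$ ($Q{\left(b \right)} = 7 \left(b + 2 b\right) = 7 \cdot 3 b = 21 b$)
$\frac{-420326 + Q{\left(-134 \right)}}{U{\left(n{\left(-7 \right)} \right)} - 170254} = \frac{-420326 + 21 \left(-134\right)}{\left(163 - 5\right) - 170254} = \frac{-420326 - 2814}{\left(163 - 5\right) - 170254} = - \frac{423140}{158 - 170254} = - \frac{423140}{-170096} = \left(-423140\right) \left(- \frac{1}{170096}\right) = \frac{105785}{42524}$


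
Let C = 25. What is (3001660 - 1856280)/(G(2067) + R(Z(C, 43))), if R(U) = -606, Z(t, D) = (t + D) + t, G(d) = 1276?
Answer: 114538/67 ≈ 1709.5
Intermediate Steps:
Z(t, D) = D + 2*t (Z(t, D) = (D + t) + t = D + 2*t)
(3001660 - 1856280)/(G(2067) + R(Z(C, 43))) = (3001660 - 1856280)/(1276 - 606) = 1145380/670 = 1145380*(1/670) = 114538/67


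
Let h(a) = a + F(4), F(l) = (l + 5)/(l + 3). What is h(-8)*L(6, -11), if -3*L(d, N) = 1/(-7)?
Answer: -47/147 ≈ -0.31973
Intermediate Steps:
L(d, N) = 1/21 (L(d, N) = -⅓/(-7) = -⅓*(-⅐) = 1/21)
F(l) = (5 + l)/(3 + l)
h(a) = 9/7 + a (h(a) = a + (5 + 4)/(3 + 4) = a + 9/7 = 9/7 + a)
h(-8)*L(6, -11) = (9/7 - 8)*(1/21) = -47/7*1/21 = -47/147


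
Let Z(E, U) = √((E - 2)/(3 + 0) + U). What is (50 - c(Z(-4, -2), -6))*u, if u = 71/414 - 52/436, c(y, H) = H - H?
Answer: 58925/22563 ≈ 2.6116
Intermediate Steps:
Z(E, U) = √(-⅔ + U + E/3) (Z(E, U) = √((-2 + E)/3 + U) = √((-2 + E)*(⅓) + U) = √((-⅔ + E/3) + U) = √(-⅔ + U + E/3))
c(y, H) = 0
u = 2357/45126 (u = 71*(1/414) - 52*1/436 = 71/414 - 13/109 = 2357/45126 ≈ 0.052232)
(50 - c(Z(-4, -2), -6))*u = (50 - 1*0)*(2357/45126) = (50 + 0)*(2357/45126) = 50*(2357/45126) = 58925/22563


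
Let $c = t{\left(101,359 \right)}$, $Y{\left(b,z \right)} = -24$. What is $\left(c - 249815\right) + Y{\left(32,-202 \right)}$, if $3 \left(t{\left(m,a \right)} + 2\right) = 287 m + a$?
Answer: $-240059$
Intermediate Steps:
$t{\left(m,a \right)} = -2 + \frac{a}{3} + \frac{287 m}{3}$ ($t{\left(m,a \right)} = -2 + \frac{287 m + a}{3} = -2 + \frac{a + 287 m}{3} = -2 + \left(\frac{a}{3} + \frac{287 m}{3}\right) = -2 + \frac{a}{3} + \frac{287 m}{3}$)
$c = 9780$ ($c = -2 + \frac{1}{3} \cdot 359 + \frac{287}{3} \cdot 101 = -2 + \frac{359}{3} + \frac{28987}{3} = 9780$)
$\left(c - 249815\right) + Y{\left(32,-202 \right)} = \left(9780 - 249815\right) - 24 = -240035 - 24 = -240059$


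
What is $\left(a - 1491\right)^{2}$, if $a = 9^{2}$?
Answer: $1988100$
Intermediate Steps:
$a = 81$
$\left(a - 1491\right)^{2} = \left(81 - 1491\right)^{2} = \left(-1410\right)^{2} = 1988100$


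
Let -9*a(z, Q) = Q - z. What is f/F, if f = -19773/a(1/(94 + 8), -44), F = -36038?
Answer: 9075807/80887291 ≈ 0.11220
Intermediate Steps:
a(z, Q) = -Q/9 + z/9 (a(z, Q) = -(Q - z)/9 = -Q/9 + z/9)
f = -18151614/4489 (f = -19773/(-1/9*(-44) + 1/(9*(94 + 8))) = -19773/(44/9 + (1/9)/102) = -19773/(44/9 + (1/9)*(1/102)) = -19773/(44/9 + 1/918) = -19773/4489/918 = -19773*918/4489 = -18151614/4489 ≈ -4043.6)
f/F = -18151614/4489/(-36038) = -18151614/4489*(-1/36038) = 9075807/80887291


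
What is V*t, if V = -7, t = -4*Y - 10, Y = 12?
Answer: 406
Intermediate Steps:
t = -58 (t = -4*12 - 10 = -48 - 10 = -58)
V*t = -7*(-58) = 406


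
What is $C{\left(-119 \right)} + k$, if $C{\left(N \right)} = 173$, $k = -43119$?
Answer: $-42946$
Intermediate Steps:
$C{\left(-119 \right)} + k = 173 - 43119 = -42946$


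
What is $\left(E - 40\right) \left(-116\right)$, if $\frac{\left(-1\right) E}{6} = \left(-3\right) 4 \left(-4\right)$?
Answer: $38048$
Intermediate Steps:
$E = -288$ ($E = - 6 \left(-3\right) 4 \left(-4\right) = - 6 \left(\left(-12\right) \left(-4\right)\right) = \left(-6\right) 48 = -288$)
$\left(E - 40\right) \left(-116\right) = \left(-288 - 40\right) \left(-116\right) = \left(-328\right) \left(-116\right) = 38048$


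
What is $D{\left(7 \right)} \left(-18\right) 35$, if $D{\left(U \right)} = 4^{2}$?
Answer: $-10080$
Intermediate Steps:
$D{\left(U \right)} = 16$
$D{\left(7 \right)} \left(-18\right) 35 = 16 \left(-18\right) 35 = \left(-288\right) 35 = -10080$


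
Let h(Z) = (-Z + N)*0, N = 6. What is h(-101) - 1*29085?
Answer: -29085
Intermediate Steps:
h(Z) = 0 (h(Z) = (-Z + 6)*0 = (6 - Z)*0 = 0)
h(-101) - 1*29085 = 0 - 1*29085 = 0 - 29085 = -29085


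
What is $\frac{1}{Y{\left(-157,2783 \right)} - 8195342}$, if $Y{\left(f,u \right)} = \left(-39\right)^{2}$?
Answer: $- \frac{1}{8193821} \approx -1.2204 \cdot 10^{-7}$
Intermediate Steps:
$Y{\left(f,u \right)} = 1521$
$\frac{1}{Y{\left(-157,2783 \right)} - 8195342} = \frac{1}{1521 - 8195342} = \frac{1}{-8193821} = - \frac{1}{8193821}$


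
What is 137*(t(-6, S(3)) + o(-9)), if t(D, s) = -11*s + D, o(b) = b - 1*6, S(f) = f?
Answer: -7398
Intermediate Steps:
o(b) = -6 + b (o(b) = b - 6 = -6 + b)
t(D, s) = D - 11*s
137*(t(-6, S(3)) + o(-9)) = 137*((-6 - 11*3) + (-6 - 9)) = 137*((-6 - 33) - 15) = 137*(-39 - 15) = 137*(-54) = -7398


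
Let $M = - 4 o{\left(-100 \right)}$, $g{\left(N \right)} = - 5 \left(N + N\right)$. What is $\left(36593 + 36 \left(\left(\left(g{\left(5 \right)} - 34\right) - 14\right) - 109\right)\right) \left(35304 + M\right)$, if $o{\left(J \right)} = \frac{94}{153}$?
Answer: $\frac{157394504176}{153} \approx 1.0287 \cdot 10^{9}$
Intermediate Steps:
$o{\left(J \right)} = \frac{94}{153}$ ($o{\left(J \right)} = 94 \cdot \frac{1}{153} = \frac{94}{153}$)
$g{\left(N \right)} = - 10 N$ ($g{\left(N \right)} = - 5 \cdot 2 N = - 10 N$)
$M = - \frac{376}{153}$ ($M = \left(-4\right) \frac{94}{153} = - \frac{376}{153} \approx -2.4575$)
$\left(36593 + 36 \left(\left(\left(g{\left(5 \right)} - 34\right) - 14\right) - 109\right)\right) \left(35304 + M\right) = \left(36593 + 36 \left(\left(\left(\left(-10\right) 5 - 34\right) - 14\right) - 109\right)\right) \left(35304 - \frac{376}{153}\right) = \left(36593 + 36 \left(\left(\left(-50 - 34\right) - 14\right) - 109\right)\right) \frac{5401136}{153} = \left(36593 + 36 \left(\left(-84 - 14\right) - 109\right)\right) \frac{5401136}{153} = \left(36593 + 36 \left(-98 - 109\right)\right) \frac{5401136}{153} = \left(36593 + 36 \left(-207\right)\right) \frac{5401136}{153} = \left(36593 - 7452\right) \frac{5401136}{153} = 29141 \cdot \frac{5401136}{153} = \frac{157394504176}{153}$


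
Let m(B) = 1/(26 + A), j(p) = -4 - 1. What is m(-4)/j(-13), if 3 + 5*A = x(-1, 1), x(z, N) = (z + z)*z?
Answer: -1/129 ≈ -0.0077519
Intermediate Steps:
x(z, N) = 2*z**2 (x(z, N) = (2*z)*z = 2*z**2)
A = -1/5 (A = -3/5 + (2*(-1)**2)/5 = -3/5 + (2*1)/5 = -3/5 + (1/5)*2 = -3/5 + 2/5 = -1/5 ≈ -0.20000)
j(p) = -5
m(B) = 5/129 (m(B) = 1/(26 - 1/5) = 1/(129/5) = 5/129)
m(-4)/j(-13) = (5/129)/(-5) = (5/129)*(-1/5) = -1/129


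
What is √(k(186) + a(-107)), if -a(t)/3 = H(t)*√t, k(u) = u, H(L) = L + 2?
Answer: √(186 + 315*I*√107) ≈ 41.531 + 39.228*I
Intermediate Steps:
H(L) = 2 + L
a(t) = -3*√t*(2 + t) (a(t) = -3*(2 + t)*√t = -3*√t*(2 + t))
√(k(186) + a(-107)) = √(186 + 3*√(-107)*(-2 - 1*(-107))) = √(186 + 3*(I*√107)*(-2 + 107)) = √(186 + 3*(I*√107)*105) = √(186 + 315*I*√107)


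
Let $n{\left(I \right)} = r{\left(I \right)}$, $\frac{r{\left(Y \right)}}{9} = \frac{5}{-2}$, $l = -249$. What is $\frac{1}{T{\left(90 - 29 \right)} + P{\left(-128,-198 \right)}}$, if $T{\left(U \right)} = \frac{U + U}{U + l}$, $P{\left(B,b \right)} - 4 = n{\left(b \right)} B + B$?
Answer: $\frac{94}{259003} \approx 0.00036293$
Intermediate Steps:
$r{\left(Y \right)} = - \frac{45}{2}$ ($r{\left(Y \right)} = 9 \frac{5}{-2} = 9 \cdot 5 \left(- \frac{1}{2}\right) = 9 \left(- \frac{5}{2}\right) = - \frac{45}{2}$)
$n{\left(I \right)} = - \frac{45}{2}$
$P{\left(B,b \right)} = 4 - \frac{43 B}{2}$ ($P{\left(B,b \right)} = 4 + \left(- \frac{45 B}{2} + B\right) = 4 - \frac{43 B}{2}$)
$T{\left(U \right)} = \frac{2 U}{-249 + U}$ ($T{\left(U \right)} = \frac{U + U}{U - 249} = \frac{2 U}{-249 + U}$)
$\frac{1}{T{\left(90 - 29 \right)} + P{\left(-128,-198 \right)}} = \frac{1}{\frac{2 \left(90 - 29\right)}{-249 + \left(90 - 29\right)} + \left(4 - -2752\right)} = \frac{1}{2 \cdot 61 \frac{1}{-249 + 61} + \left(4 + 2752\right)} = \frac{1}{2 \cdot 61 \frac{1}{-188} + 2756} = \frac{1}{2 \cdot 61 \left(- \frac{1}{188}\right) + 2756} = \frac{1}{- \frac{61}{94} + 2756} = \frac{1}{\frac{259003}{94}} = \frac{94}{259003}$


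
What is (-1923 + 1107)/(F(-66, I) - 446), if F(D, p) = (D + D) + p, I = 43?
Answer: 816/535 ≈ 1.5252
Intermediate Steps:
F(D, p) = p + 2*D (F(D, p) = 2*D + p = p + 2*D)
(-1923 + 1107)/(F(-66, I) - 446) = (-1923 + 1107)/((43 + 2*(-66)) - 446) = -816/((43 - 132) - 446) = -816/(-89 - 446) = -816/(-535) = -816*(-1/535) = 816/535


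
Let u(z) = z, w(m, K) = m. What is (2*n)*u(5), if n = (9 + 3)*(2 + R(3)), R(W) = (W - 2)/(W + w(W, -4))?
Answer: 260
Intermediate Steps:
R(W) = (-2 + W)/(2*W) (R(W) = (W - 2)/(W + W) = (-2 + W)/((2*W)) = (-2 + W)*(1/(2*W)) = (-2 + W)/(2*W))
n = 26 (n = (9 + 3)*(2 + (½)*(-2 + 3)/3) = 12*(2 + (½)*(⅓)*1) = 12*(2 + ⅙) = 12*(13/6) = 26)
(2*n)*u(5) = (2*26)*5 = 52*5 = 260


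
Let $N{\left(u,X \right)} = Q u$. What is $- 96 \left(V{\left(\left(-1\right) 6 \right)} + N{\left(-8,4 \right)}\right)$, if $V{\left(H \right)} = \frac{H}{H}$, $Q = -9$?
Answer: $-7008$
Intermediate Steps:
$V{\left(H \right)} = 1$
$N{\left(u,X \right)} = - 9 u$
$- 96 \left(V{\left(\left(-1\right) 6 \right)} + N{\left(-8,4 \right)}\right) = - 96 \left(1 - -72\right) = - 96 \left(1 + 72\right) = \left(-96\right) 73 = -7008$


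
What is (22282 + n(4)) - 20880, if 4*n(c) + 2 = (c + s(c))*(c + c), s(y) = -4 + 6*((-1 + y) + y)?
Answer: 2971/2 ≈ 1485.5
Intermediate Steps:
s(y) = -10 + 12*y (s(y) = -4 + 6*(-1 + 2*y) = -4 + (-6 + 12*y) = -10 + 12*y)
n(c) = -½ + c*(-10 + 13*c)/2 (n(c) = -½ + ((c + (-10 + 12*c))*(c + c))/4 = -½ + ((-10 + 13*c)*(2*c))/4 = -½ + (2*c*(-10 + 13*c))/4 = -½ + c*(-10 + 13*c)/2)
(22282 + n(4)) - 20880 = (22282 + (-½ - 5*4 + (13/2)*4²)) - 20880 = (22282 + (-½ - 20 + (13/2)*16)) - 20880 = (22282 + (-½ - 20 + 104)) - 20880 = (22282 + 167/2) - 20880 = 44731/2 - 20880 = 2971/2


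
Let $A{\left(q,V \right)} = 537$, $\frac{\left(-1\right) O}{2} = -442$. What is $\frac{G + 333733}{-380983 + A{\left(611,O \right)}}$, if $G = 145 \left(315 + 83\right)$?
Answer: $- \frac{391443}{380446} \approx -1.0289$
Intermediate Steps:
$O = 884$ ($O = \left(-2\right) \left(-442\right) = 884$)
$G = 57710$ ($G = 145 \cdot 398 = 57710$)
$\frac{G + 333733}{-380983 + A{\left(611,O \right)}} = \frac{57710 + 333733}{-380983 + 537} = \frac{391443}{-380446} = 391443 \left(- \frac{1}{380446}\right) = - \frac{391443}{380446}$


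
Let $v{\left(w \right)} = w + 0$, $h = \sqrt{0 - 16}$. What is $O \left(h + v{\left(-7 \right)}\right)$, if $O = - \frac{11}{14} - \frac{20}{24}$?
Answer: $\frac{34}{3} - \frac{136 i}{21} \approx 11.333 - 6.4762 i$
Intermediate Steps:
$O = - \frac{34}{21}$ ($O = \left(-11\right) \frac{1}{14} - \frac{5}{6} = - \frac{11}{14} - \frac{5}{6} = - \frac{34}{21} \approx -1.619$)
$h = 4 i$ ($h = \sqrt{-16} = 4 i \approx 4.0 i$)
$v{\left(w \right)} = w$
$O \left(h + v{\left(-7 \right)}\right) = - \frac{34 \left(4 i - 7\right)}{21} = - \frac{34 \left(-7 + 4 i\right)}{21} = \frac{34}{3} - \frac{136 i}{21}$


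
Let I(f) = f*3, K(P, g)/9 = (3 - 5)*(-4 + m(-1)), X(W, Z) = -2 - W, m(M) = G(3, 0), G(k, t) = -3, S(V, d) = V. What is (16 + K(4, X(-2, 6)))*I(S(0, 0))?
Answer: 0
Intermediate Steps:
m(M) = -3
K(P, g) = 126 (K(P, g) = 9*((3 - 5)*(-4 - 3)) = 9*(-2*(-7)) = 9*14 = 126)
I(f) = 3*f
(16 + K(4, X(-2, 6)))*I(S(0, 0)) = (16 + 126)*(3*0) = 142*0 = 0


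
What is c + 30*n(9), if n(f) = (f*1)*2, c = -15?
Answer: 525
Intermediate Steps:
n(f) = 2*f (n(f) = f*2 = 2*f)
c + 30*n(9) = -15 + 30*(2*9) = -15 + 30*18 = -15 + 540 = 525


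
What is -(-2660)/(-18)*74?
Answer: -98420/9 ≈ -10936.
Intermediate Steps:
-(-2660)/(-18)*74 = -(-2660)*(-1)/18*74 = -35*38/9*74 = -1330/9*74 = -98420/9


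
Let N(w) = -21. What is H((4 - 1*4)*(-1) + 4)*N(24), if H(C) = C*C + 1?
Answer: -357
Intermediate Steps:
H(C) = 1 + C² (H(C) = C² + 1 = 1 + C²)
H((4 - 1*4)*(-1) + 4)*N(24) = (1 + ((4 - 1*4)*(-1) + 4)²)*(-21) = (1 + ((4 - 4)*(-1) + 4)²)*(-21) = (1 + (0*(-1) + 4)²)*(-21) = (1 + (0 + 4)²)*(-21) = (1 + 4²)*(-21) = (1 + 16)*(-21) = 17*(-21) = -357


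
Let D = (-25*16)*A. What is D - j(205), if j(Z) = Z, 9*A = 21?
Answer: -3415/3 ≈ -1138.3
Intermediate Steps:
A = 7/3 (A = (⅑)*21 = 7/3 ≈ 2.3333)
D = -2800/3 (D = -25*16*(7/3) = -400*7/3 = -2800/3 ≈ -933.33)
D - j(205) = -2800/3 - 1*205 = -2800/3 - 205 = -3415/3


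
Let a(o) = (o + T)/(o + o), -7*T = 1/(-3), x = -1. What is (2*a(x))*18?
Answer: 120/7 ≈ 17.143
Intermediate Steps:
T = 1/21 (T = -⅐/(-3) = -⅐*(-⅓) = 1/21 ≈ 0.047619)
a(o) = (1/21 + o)/(2*o) (a(o) = (o + 1/21)/(o + o) = (1/21 + o)/((2*o)) = (1/21 + o)*(1/(2*o)) = (1/21 + o)/(2*o))
(2*a(x))*18 = (2*((1/42)*(1 + 21*(-1))/(-1)))*18 = (2*((1/42)*(-1)*(1 - 21)))*18 = (2*((1/42)*(-1)*(-20)))*18 = (2*(10/21))*18 = (20/21)*18 = 120/7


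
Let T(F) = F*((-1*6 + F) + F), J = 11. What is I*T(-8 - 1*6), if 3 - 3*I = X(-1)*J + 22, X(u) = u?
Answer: -3808/3 ≈ -1269.3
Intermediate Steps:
I = -8/3 (I = 1 - (-1*11 + 22)/3 = 1 - (-11 + 22)/3 = 1 - ⅓*11 = 1 - 11/3 = -8/3 ≈ -2.6667)
T(F) = F*(-6 + 2*F) (T(F) = F*((-6 + F) + F) = F*(-6 + 2*F))
I*T(-8 - 1*6) = -16*(-8 - 1*6)*(-3 + (-8 - 1*6))/3 = -16*(-8 - 6)*(-3 + (-8 - 6))/3 = -16*(-14)*(-3 - 14)/3 = -16*(-14)*(-17)/3 = -8/3*476 = -3808/3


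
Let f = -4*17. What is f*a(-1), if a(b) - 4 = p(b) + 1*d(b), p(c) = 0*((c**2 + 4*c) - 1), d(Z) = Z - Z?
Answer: -272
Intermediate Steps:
f = -68
d(Z) = 0
p(c) = 0 (p(c) = 0*(-1 + c**2 + 4*c) = 0)
a(b) = 4 (a(b) = 4 + (0 + 1*0) = 4 + (0 + 0) = 4 + 0 = 4)
f*a(-1) = -68*4 = -272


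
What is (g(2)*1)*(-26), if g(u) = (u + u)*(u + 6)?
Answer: -832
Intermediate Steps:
g(u) = 2*u*(6 + u) (g(u) = (2*u)*(6 + u) = 2*u*(6 + u))
(g(2)*1)*(-26) = ((2*2*(6 + 2))*1)*(-26) = ((2*2*8)*1)*(-26) = (32*1)*(-26) = 32*(-26) = -832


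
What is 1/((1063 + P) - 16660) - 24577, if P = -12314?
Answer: -685968648/27911 ≈ -24577.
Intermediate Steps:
1/((1063 + P) - 16660) - 24577 = 1/((1063 - 12314) - 16660) - 24577 = 1/(-11251 - 16660) - 24577 = 1/(-27911) - 24577 = -1/27911 - 24577 = -685968648/27911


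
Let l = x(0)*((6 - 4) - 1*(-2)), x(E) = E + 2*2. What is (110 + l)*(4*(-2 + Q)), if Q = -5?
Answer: -3528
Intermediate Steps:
x(E) = 4 + E (x(E) = E + 4 = 4 + E)
l = 16 (l = (4 + 0)*((6 - 4) - 1*(-2)) = 4*(2 + 2) = 4*4 = 16)
(110 + l)*(4*(-2 + Q)) = (110 + 16)*(4*(-2 - 5)) = 126*(4*(-7)) = 126*(-28) = -3528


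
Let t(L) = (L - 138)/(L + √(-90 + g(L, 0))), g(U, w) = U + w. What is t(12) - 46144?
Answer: 14*(-3296*√78 + 39561*I)/(√78 - 12*I) ≈ -46151.0 + 5.0126*I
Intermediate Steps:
t(L) = (-138 + L)/(L + √(-90 + L)) (t(L) = (L - 138)/(L + √(-90 + (L + 0))) = (-138 + L)/(L + √(-90 + L)))
t(12) - 46144 = (-138 + 12)/(12 + √(-90 + 12)) - 46144 = -126/(12 + √(-78)) - 46144 = -126/(12 + I*√78) - 46144 = -46144 - 126/(12 + I*√78)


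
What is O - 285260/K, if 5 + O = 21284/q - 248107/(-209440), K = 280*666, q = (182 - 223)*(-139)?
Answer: -640081826411/397468320480 ≈ -1.6104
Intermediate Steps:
q = 5699 (q = -41*(-139) = 5699)
K = 186480
O = -96310047/1193598560 (O = -5 + (21284/5699 - 248107/(-209440)) = -5 + (21284*(1/5699) - 248107*(-1/209440)) = -5 + (21284/5699 + 248107/209440) = -5 + 5871682753/1193598560 = -96310047/1193598560 ≈ -0.080689)
O - 285260/K = -96310047/1193598560 - 285260/186480 = -96310047/1193598560 - 285260*1/186480 = -96310047/1193598560 - 14263/9324 = -640081826411/397468320480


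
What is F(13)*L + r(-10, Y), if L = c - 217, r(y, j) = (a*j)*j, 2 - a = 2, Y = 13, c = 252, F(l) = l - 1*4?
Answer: 315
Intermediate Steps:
F(l) = -4 + l (F(l) = l - 4 = -4 + l)
a = 0 (a = 2 - 1*2 = 2 - 2 = 0)
r(y, j) = 0 (r(y, j) = (0*j)*j = 0*j = 0)
L = 35 (L = 252 - 217 = 35)
F(13)*L + r(-10, Y) = (-4 + 13)*35 + 0 = 9*35 + 0 = 315 + 0 = 315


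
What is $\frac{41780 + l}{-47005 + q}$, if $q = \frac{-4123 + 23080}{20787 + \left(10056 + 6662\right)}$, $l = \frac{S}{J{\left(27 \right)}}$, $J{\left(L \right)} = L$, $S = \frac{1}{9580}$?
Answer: $- \frac{81061917822301}{91198527379776} \approx -0.88885$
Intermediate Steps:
$S = \frac{1}{9580} \approx 0.00010438$
$l = \frac{1}{258660}$ ($l = \frac{1}{9580 \cdot 27} = \frac{1}{9580} \cdot \frac{1}{27} = \frac{1}{258660} \approx 3.8661 \cdot 10^{-6}$)
$q = \frac{18957}{37505}$ ($q = \frac{18957}{20787 + 16718} = \frac{18957}{37505} \approx 0.50545$)
$\frac{41780 + l}{-47005 + q} = \frac{41780 + \frac{1}{258660}}{-47005 + \frac{18957}{37505}} = \frac{10806814801}{258660 \left(- \frac{1762903568}{37505}\right)} = \frac{10806814801}{258660} \left(- \frac{37505}{1762903568}\right) = - \frac{81061917822301}{91198527379776}$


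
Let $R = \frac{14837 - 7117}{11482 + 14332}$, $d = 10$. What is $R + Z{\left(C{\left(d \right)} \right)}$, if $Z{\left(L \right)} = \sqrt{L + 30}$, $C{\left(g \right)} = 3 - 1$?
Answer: $\frac{3860}{12907} + 4 \sqrt{2} \approx 5.9559$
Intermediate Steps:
$C{\left(g \right)} = 2$ ($C{\left(g \right)} = 3 - 1 = 2$)
$Z{\left(L \right)} = \sqrt{30 + L}$
$R = \frac{3860}{12907}$ ($R = \frac{7720}{25814} = 7720 \cdot \frac{1}{25814} = \frac{3860}{12907} \approx 0.29906$)
$R + Z{\left(C{\left(d \right)} \right)} = \frac{3860}{12907} + \sqrt{30 + 2} = \frac{3860}{12907} + \sqrt{32} = \frac{3860}{12907} + 4 \sqrt{2}$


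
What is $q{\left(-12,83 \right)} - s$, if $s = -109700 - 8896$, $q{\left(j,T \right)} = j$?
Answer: $118584$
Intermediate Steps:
$s = -118596$ ($s = -109700 - 8896 = -118596$)
$q{\left(-12,83 \right)} - s = -12 - -118596 = -12 + 118596 = 118584$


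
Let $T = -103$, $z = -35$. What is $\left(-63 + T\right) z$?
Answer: $5810$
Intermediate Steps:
$\left(-63 + T\right) z = \left(-63 - 103\right) \left(-35\right) = \left(-166\right) \left(-35\right) = 5810$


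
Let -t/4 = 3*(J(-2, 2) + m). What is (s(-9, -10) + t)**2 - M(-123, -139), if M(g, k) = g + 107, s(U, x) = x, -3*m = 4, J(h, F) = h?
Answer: 916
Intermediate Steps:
m = -4/3 (m = -1/3*4 = -4/3 ≈ -1.3333)
t = 40 (t = -12*(-2 - 4/3) = -12*(-10)/3 = -4*(-10) = 40)
M(g, k) = 107 + g
(s(-9, -10) + t)**2 - M(-123, -139) = (-10 + 40)**2 - (107 - 123) = 30**2 - 1*(-16) = 900 + 16 = 916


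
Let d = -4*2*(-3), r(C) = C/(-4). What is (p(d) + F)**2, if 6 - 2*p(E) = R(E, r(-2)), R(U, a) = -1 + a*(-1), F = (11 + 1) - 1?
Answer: 3481/16 ≈ 217.56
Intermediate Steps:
r(C) = -C/4 (r(C) = C*(-1/4) = -C/4)
F = 11 (F = 12 - 1 = 11)
d = 24 (d = -8*(-3) = 24)
R(U, a) = -1 - a
p(E) = 15/4 (p(E) = 3 - (-1 - (-1)*(-2)/4)/2 = 3 - (-1 - 1*1/2)/2 = 3 - (-1 - 1/2)/2 = 3 - 1/2*(-3/2) = 3 + 3/4 = 15/4)
(p(d) + F)**2 = (15/4 + 11)**2 = (59/4)**2 = 3481/16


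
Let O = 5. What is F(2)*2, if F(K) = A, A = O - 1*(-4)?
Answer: 18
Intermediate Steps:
A = 9 (A = 5 - 1*(-4) = 5 + 4 = 9)
F(K) = 9
F(2)*2 = 9*2 = 18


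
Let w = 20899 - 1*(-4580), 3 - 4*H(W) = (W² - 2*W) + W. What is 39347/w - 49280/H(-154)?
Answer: 5961515329/608107293 ≈ 9.8034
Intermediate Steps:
H(W) = ¾ - W²/4 + W/4 (H(W) = ¾ - ((W² - 2*W) + W)/4 = ¾ - (W² - W)/4 = ¾ + (-W²/4 + W/4) = ¾ - W²/4 + W/4)
w = 25479 (w = 20899 + 4580 = 25479)
39347/w - 49280/H(-154) = 39347/25479 - 49280/(¾ - ¼*(-154)² + (¼)*(-154)) = 39347*(1/25479) - 49280/(¾ - ¼*23716 - 77/2) = 39347/25479 - 49280/(¾ - 5929 - 77/2) = 39347/25479 - 49280/(-23867/4) = 39347/25479 - 49280*(-4/23867) = 39347/25479 + 197120/23867 = 5961515329/608107293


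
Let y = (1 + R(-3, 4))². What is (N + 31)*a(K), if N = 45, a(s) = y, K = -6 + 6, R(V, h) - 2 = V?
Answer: 0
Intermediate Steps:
R(V, h) = 2 + V
K = 0
y = 0 (y = (1 + (2 - 3))² = (1 - 1)² = 0² = 0)
a(s) = 0
(N + 31)*a(K) = (45 + 31)*0 = 76*0 = 0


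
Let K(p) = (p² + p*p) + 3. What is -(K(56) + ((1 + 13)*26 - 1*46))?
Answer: -6593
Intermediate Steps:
K(p) = 3 + 2*p² (K(p) = (p² + p²) + 3 = 2*p² + 3 = 3 + 2*p²)
-(K(56) + ((1 + 13)*26 - 1*46)) = -((3 + 2*56²) + ((1 + 13)*26 - 1*46)) = -((3 + 2*3136) + (14*26 - 46)) = -((3 + 6272) + (364 - 46)) = -(6275 + 318) = -1*6593 = -6593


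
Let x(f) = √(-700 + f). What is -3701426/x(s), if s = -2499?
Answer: 3701426*I*√3199/3199 ≈ 65443.0*I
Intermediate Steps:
-3701426/x(s) = -3701426/√(-700 - 2499) = -3701426*(-I*√3199/3199) = -(-3701426)*I*√3199/3199 = 3701426*I*√3199/3199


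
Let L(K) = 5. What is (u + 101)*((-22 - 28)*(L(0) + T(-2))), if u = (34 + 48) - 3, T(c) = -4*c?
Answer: -117000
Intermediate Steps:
u = 79 (u = 82 - 3 = 79)
(u + 101)*((-22 - 28)*(L(0) + T(-2))) = (79 + 101)*((-22 - 28)*(5 - 4*(-2))) = 180*(-50*(5 + 8)) = 180*(-50*13) = 180*(-650) = -117000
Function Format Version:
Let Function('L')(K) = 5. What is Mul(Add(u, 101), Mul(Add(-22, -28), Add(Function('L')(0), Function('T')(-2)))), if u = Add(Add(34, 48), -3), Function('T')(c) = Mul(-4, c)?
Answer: -117000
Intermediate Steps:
u = 79 (u = Add(82, -3) = 79)
Mul(Add(u, 101), Mul(Add(-22, -28), Add(Function('L')(0), Function('T')(-2)))) = Mul(Add(79, 101), Mul(Add(-22, -28), Add(5, Mul(-4, -2)))) = Mul(180, Mul(-50, Add(5, 8))) = Mul(180, Mul(-50, 13)) = Mul(180, -650) = -117000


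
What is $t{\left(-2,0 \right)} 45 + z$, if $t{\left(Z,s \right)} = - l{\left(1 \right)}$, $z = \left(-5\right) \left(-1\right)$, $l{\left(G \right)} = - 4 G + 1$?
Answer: $140$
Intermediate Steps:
$l{\left(G \right)} = 1 - 4 G$
$z = 5$
$t{\left(Z,s \right)} = 3$ ($t{\left(Z,s \right)} = - (1 - 4) = \left(-1\right) \left(-3\right) = 3$)
$t{\left(-2,0 \right)} 45 + z = 3 \cdot 45 + 5 = 135 + 5 = 140$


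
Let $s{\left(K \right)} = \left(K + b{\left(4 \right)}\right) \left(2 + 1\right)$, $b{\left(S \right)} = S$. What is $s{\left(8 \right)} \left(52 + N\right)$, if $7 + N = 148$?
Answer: $6948$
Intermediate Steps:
$N = 141$ ($N = -7 + 148 = 141$)
$s{\left(K \right)} = 12 + 3 K$ ($s{\left(K \right)} = \left(K + 4\right) \left(2 + 1\right) = \left(4 + K\right) 3 = 12 + 3 K$)
$s{\left(8 \right)} \left(52 + N\right) = \left(12 + 3 \cdot 8\right) \left(52 + 141\right) = \left(12 + 24\right) 193 = 36 \cdot 193 = 6948$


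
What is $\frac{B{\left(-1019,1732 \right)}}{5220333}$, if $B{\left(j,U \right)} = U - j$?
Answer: $\frac{917}{1740111} \approx 0.00052698$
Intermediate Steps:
$\frac{B{\left(-1019,1732 \right)}}{5220333} = \frac{1732 - -1019}{5220333} = \left(1732 + 1019\right) \frac{1}{5220333} = 2751 \cdot \frac{1}{5220333} = \frac{917}{1740111}$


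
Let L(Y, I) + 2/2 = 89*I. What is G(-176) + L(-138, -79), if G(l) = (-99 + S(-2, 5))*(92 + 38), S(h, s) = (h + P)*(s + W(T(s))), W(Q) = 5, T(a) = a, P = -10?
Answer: -35502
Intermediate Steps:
L(Y, I) = -1 + 89*I
S(h, s) = (-10 + h)*(5 + s) (S(h, s) = (h - 10)*(s + 5) = (-10 + h)*(5 + s))
G(l) = -28470 (G(l) = (-99 + (-50 - 10*5 + 5*(-2) - 2*5))*(92 + 38) = (-99 + (-50 - 50 - 10 - 10))*130 = (-99 - 120)*130 = -219*130 = -28470)
G(-176) + L(-138, -79) = -28470 + (-1 + 89*(-79)) = -28470 + (-1 - 7031) = -28470 - 7032 = -35502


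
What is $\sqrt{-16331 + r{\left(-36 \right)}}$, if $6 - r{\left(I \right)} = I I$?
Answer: $i \sqrt{17621} \approx 132.74 i$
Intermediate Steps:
$r{\left(I \right)} = 6 - I^{2}$ ($r{\left(I \right)} = 6 - I I = 6 - I^{2}$)
$\sqrt{-16331 + r{\left(-36 \right)}} = \sqrt{-16331 + \left(6 - \left(-36\right)^{2}\right)} = \sqrt{-16331 + \left(6 - 1296\right)} = \sqrt{-16331 - 1290} = \sqrt{-17621} = i \sqrt{17621}$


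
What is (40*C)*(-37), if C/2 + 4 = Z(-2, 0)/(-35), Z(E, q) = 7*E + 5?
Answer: 77552/7 ≈ 11079.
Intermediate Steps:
Z(E, q) = 5 + 7*E
C = -262/35 (C = -8 + 2*((5 + 7*(-2))/(-35)) = -8 + 2*((5 - 14)*(-1/35)) = -8 + 2*(-9*(-1/35)) = -8 + 2*(9/35) = -8 + 18/35 = -262/35 ≈ -7.4857)
(40*C)*(-37) = (40*(-262/35))*(-37) = -2096/7*(-37) = 77552/7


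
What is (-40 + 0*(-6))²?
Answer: 1600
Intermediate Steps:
(-40 + 0*(-6))² = (-40 + 0)² = (-40)² = 1600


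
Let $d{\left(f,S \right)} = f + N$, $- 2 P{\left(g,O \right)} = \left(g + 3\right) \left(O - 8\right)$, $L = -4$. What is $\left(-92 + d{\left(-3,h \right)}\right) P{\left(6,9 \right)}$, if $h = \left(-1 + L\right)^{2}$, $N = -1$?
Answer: $432$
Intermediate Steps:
$P{\left(g,O \right)} = - \frac{\left(-8 + O\right) \left(3 + g\right)}{2}$ ($P{\left(g,O \right)} = - \frac{\left(g + 3\right) \left(O - 8\right)}{2} = - \frac{\left(3 + g\right) \left(-8 + O\right)}{2} = - \frac{\left(-8 + O\right) \left(3 + g\right)}{2}$)
$h = 25$ ($h = \left(-1 - 4\right)^{2} = \left(-5\right)^{2} = 25$)
$d{\left(f,S \right)} = -1 + f$ ($d{\left(f,S \right)} = f - 1 = -1 + f$)
$\left(-92 + d{\left(-3,h \right)}\right) P{\left(6,9 \right)} = \left(-92 - 4\right) \left(12 + 4 \cdot 6 - \frac{27}{2} - \frac{9}{2} \cdot 6\right) = \left(-92 - 4\right) \left(12 + 24 - \frac{27}{2} - 27\right) = \left(-96\right) \left(- \frac{9}{2}\right) = 432$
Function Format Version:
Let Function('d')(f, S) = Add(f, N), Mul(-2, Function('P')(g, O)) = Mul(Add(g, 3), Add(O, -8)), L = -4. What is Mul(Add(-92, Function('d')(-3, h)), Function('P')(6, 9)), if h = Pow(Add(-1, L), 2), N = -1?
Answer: 432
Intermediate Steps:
Function('P')(g, O) = Mul(Rational(-1, 2), Add(-8, O), Add(3, g)) (Function('P')(g, O) = Mul(Rational(-1, 2), Mul(Add(g, 3), Add(O, -8))) = Mul(Rational(-1, 2), Mul(Add(3, g), Add(-8, O))) = Mul(Rational(-1, 2), Mul(Add(-8, O), Add(3, g))) = Mul(Rational(-1, 2), Add(-8, O), Add(3, g)))
h = 25 (h = Pow(Add(-1, -4), 2) = Pow(-5, 2) = 25)
Function('d')(f, S) = Add(-1, f) (Function('d')(f, S) = Add(f, -1) = Add(-1, f))
Mul(Add(-92, Function('d')(-3, h)), Function('P')(6, 9)) = Mul(Add(-92, Add(-1, -3)), Add(12, Mul(4, 6), Mul(Rational(-3, 2), 9), Mul(Rational(-1, 2), 9, 6))) = Mul(Add(-92, -4), Add(12, 24, Rational(-27, 2), -27)) = Mul(-96, Rational(-9, 2)) = 432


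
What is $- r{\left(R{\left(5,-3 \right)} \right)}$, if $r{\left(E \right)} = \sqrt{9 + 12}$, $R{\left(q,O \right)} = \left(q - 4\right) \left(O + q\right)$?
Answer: $- \sqrt{21} \approx -4.5826$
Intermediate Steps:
$R{\left(q,O \right)} = \left(-4 + q\right) \left(O + q\right)$
$r{\left(E \right)} = \sqrt{21}$
$- r{\left(R{\left(5,-3 \right)} \right)} = - \sqrt{21}$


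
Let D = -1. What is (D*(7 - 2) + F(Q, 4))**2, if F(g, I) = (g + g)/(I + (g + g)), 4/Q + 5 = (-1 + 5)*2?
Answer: 529/25 ≈ 21.160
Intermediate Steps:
Q = 4/3 (Q = 4/(-5 + (-1 + 5)*2) = 4/(-5 + 4*2) = 4/(-5 + 8) = 4/3 ≈ 1.3333)
F(g, I) = 2*g/(I + 2*g) (F(g, I) = (2*g)/(I + 2*g) = 2*g/(I + 2*g))
(D*(7 - 2) + F(Q, 4))**2 = (-(7 - 2) + 2*(4/3)/(4 + 2*(4/3)))**2 = (-1*5 + 2*(4/3)/(4 + 8/3))**2 = (-5 + 2*(4/3)/(20/3))**2 = (-5 + 2*(4/3)*(3/20))**2 = (-5 + 2/5)**2 = (-23/5)**2 = 529/25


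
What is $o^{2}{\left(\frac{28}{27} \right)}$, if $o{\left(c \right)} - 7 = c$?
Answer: $\frac{47089}{729} \approx 64.594$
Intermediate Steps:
$o{\left(c \right)} = 7 + c$
$o^{2}{\left(\frac{28}{27} \right)} = \left(7 + \frac{28}{27}\right)^{2} = \left(\frac{217}{27}\right)^{2} = \frac{47089}{729}$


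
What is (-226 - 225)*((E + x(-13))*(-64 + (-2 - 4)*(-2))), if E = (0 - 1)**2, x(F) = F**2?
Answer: 3986840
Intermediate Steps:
E = 1 (E = (-1)**2 = 1)
(-226 - 225)*((E + x(-13))*(-64 + (-2 - 4)*(-2))) = (-226 - 225)*((1 + (-13)**2)*(-64 + (-2 - 4)*(-2))) = -451*(1 + 169)*(-64 - 6*(-2)) = -76670*(-64 + 12) = -76670*(-52) = -451*(-8840) = 3986840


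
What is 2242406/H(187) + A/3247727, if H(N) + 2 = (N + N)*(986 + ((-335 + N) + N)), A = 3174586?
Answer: 607120978935/88929260714 ≈ 6.8270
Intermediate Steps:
H(N) = -2 + 2*N*(651 + 2*N) (H(N) = -2 + (N + N)*(986 + ((-335 + N) + N)) = -2 + (2*N)*(986 + (-335 + 2*N)) = -2 + (2*N)*(651 + 2*N) = -2 + 2*N*(651 + 2*N))
2242406/H(187) + A/3247727 = 2242406/(-2 + 4*187² + 1302*187) + 3174586/3247727 = 2242406/(-2 + 4*34969 + 243474) + 3174586*(1/3247727) = 2242406/(-2 + 139876 + 243474) + 3174586/3247727 = 2242406/383348 + 3174586/3247727 = 2242406*(1/383348) + 3174586/3247727 = 1121203/191674 + 3174586/3247727 = 607120978935/88929260714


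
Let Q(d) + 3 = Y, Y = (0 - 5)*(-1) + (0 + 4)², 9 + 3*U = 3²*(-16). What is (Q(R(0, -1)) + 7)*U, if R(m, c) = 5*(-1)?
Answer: -1275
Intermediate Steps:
R(m, c) = -5
U = -51 (U = -3 + (3²*(-16))/3 = -3 + (9*(-16))/3 = -3 + (⅓)*(-144) = -3 - 48 = -51)
Y = 21 (Y = -5*(-1) + 4² = 5 + 16 = 21)
Q(d) = 18 (Q(d) = -3 + 21 = 18)
(Q(R(0, -1)) + 7)*U = (18 + 7)*(-51) = 25*(-51) = -1275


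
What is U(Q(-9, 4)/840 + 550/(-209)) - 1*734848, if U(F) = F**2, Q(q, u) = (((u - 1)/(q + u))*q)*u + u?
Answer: -73117162085084/99500625 ≈ -7.3484e+5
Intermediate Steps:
Q(q, u) = u + q*u*(-1 + u)/(q + u) (Q(q, u) = (((-1 + u)/(q + u))*q)*u + u = (q*(-1 + u)/(q + u))*u + u = q*u*(-1 + u)/(q + u) + u = u + q*u*(-1 + u)/(q + u))
U(Q(-9, 4)/840 + 550/(-209)) - 1*734848 = ((4**2*(1 - 9)/(-9 + 4))/840 + 550/(-209))**2 - 1*734848 = ((16*(-8)/(-5))*(1/840) + 550*(-1/209))**2 - 734848 = ((16*(-1/5)*(-8))*(1/840) - 50/19)**2 - 734848 = ((128/5)*(1/840) - 50/19)**2 - 734848 = (16/525 - 50/19)**2 - 734848 = (-25946/9975)**2 - 734848 = 673194916/99500625 - 734848 = -73117162085084/99500625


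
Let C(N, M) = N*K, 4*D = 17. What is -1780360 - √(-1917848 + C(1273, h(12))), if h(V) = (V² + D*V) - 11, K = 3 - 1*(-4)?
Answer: -1780360 - I*√1908937 ≈ -1.7804e+6 - 1381.6*I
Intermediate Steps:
D = 17/4 (D = (¼)*17 = 17/4 ≈ 4.2500)
K = 7 (K = 3 + 4 = 7)
h(V) = -11 + V² + 17*V/4 (h(V) = (V² + 17*V/4) - 11 = -11 + V² + 17*V/4)
C(N, M) = 7*N (C(N, M) = N*7 = 7*N)
-1780360 - √(-1917848 + C(1273, h(12))) = -1780360 - √(-1917848 + 7*1273) = -1780360 - √(-1917848 + 8911) = -1780360 - √(-1908937) = -1780360 - I*√1908937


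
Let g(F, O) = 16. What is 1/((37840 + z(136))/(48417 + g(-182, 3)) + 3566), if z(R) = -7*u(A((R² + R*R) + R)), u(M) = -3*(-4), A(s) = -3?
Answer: 48433/172749834 ≈ 0.00028036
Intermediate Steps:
u(M) = 12
z(R) = -84 (z(R) = -7*12 = -84)
1/((37840 + z(136))/(48417 + g(-182, 3)) + 3566) = 1/((37840 - 84)/(48417 + 16) + 3566) = 1/(37756/48433 + 3566) = 1/(172749834/48433) = 48433/172749834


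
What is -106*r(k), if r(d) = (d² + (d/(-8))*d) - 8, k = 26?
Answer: -61851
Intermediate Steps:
r(d) = -8 + 7*d²/8 (r(d) = (d² + (d*(-⅛))*d) - 8 = (d² + (-d/8)*d) - 8 = (d² - d²/8) - 8 = 7*d²/8 - 8 = -8 + 7*d²/8)
-106*r(k) = -106*(-8 + (7/8)*26²) = -106*(-8 + (7/8)*676) = -106*(-8 + 1183/2) = -106*1167/2 = -61851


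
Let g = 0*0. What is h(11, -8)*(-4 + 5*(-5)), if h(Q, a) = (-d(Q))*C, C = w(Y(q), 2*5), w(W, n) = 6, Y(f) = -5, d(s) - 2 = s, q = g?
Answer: 2262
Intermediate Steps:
g = 0
q = 0
d(s) = 2 + s
C = 6
h(Q, a) = -12 - 6*Q (h(Q, a) = -(2 + Q)*6 = (-2 - Q)*6 = -12 - 6*Q)
h(11, -8)*(-4 + 5*(-5)) = (-12 - 6*11)*(-4 + 5*(-5)) = (-12 - 66)*(-4 - 25) = -78*(-29) = 2262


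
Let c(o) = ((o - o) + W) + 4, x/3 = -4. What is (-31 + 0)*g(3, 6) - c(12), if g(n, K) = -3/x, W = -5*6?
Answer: 73/4 ≈ 18.250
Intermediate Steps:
x = -12 (x = 3*(-4) = -12)
W = -30
c(o) = -26 (c(o) = ((o - o) - 30) + 4 = (0 - 30) + 4 = -30 + 4 = -26)
g(n, K) = ¼ (g(n, K) = -3/(-12) = -3*(-1/12) = ¼)
(-31 + 0)*g(3, 6) - c(12) = (-31 + 0)*(¼) - 1*(-26) = -31*¼ + 26 = -31/4 + 26 = 73/4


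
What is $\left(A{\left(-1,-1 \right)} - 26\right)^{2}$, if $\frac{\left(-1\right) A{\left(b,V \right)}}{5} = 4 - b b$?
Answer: $1681$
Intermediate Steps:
$A{\left(b,V \right)} = -20 + 5 b^{2}$ ($A{\left(b,V \right)} = - 5 \left(4 - b b\right) = - 5 \left(4 - b^{2}\right) = -20 + 5 b^{2}$)
$\left(A{\left(-1,-1 \right)} - 26\right)^{2} = \left(\left(-20 + 5 \left(-1\right)^{2}\right) - 26\right)^{2} = \left(\left(-20 + 5 \cdot 1\right) - 26\right)^{2} = \left(\left(-20 + 5\right) - 26\right)^{2} = \left(-15 - 26\right)^{2} = \left(-41\right)^{2} = 1681$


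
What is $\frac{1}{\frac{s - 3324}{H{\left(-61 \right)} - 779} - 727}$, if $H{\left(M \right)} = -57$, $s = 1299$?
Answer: $- \frac{836}{605747} \approx -0.0013801$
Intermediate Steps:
$\frac{1}{\frac{s - 3324}{H{\left(-61 \right)} - 779} - 727} = \frac{1}{\frac{1299 - 3324}{-57 - 779} - 727} = \frac{1}{- \frac{2025}{-836} - 727} = \frac{1}{\left(-2025\right) \left(- \frac{1}{836}\right) - 727} = \frac{1}{\frac{2025}{836} - 727} = \frac{1}{- \frac{605747}{836}} = - \frac{836}{605747}$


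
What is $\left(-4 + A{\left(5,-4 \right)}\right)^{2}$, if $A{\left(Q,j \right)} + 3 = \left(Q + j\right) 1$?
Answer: $36$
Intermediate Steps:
$A{\left(Q,j \right)} = -3 + Q + j$ ($A{\left(Q,j \right)} = -3 + \left(Q + j\right) 1 = -3 + \left(Q + j\right) = -3 + Q + j$)
$\left(-4 + A{\left(5,-4 \right)}\right)^{2} = \left(-4 - 2\right)^{2} = \left(-6\right)^{2} = 36$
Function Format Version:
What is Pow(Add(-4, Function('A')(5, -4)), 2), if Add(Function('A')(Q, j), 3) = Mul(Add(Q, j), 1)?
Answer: 36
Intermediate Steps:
Function('A')(Q, j) = Add(-3, Q, j) (Function('A')(Q, j) = Add(-3, Mul(Add(Q, j), 1)) = Add(-3, Add(Q, j)) = Add(-3, Q, j))
Pow(Add(-4, Function('A')(5, -4)), 2) = Pow(Add(-4, Add(-3, 5, -4)), 2) = Pow(Add(-4, -2), 2) = Pow(-6, 2) = 36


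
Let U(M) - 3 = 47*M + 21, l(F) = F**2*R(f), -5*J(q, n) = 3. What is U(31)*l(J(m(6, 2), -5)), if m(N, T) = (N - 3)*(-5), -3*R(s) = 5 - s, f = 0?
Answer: -4443/5 ≈ -888.60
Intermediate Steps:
R(s) = -5/3 + s/3 (R(s) = -(5 - s)/3 = -5/3 + s/3)
m(N, T) = 15 - 5*N (m(N, T) = (-3 + N)*(-5) = 15 - 5*N)
J(q, n) = -3/5 (J(q, n) = -1/5*3 = -3/5)
l(F) = -5*F**2/3 (l(F) = F**2*(-5/3 + (1/3)*0) = F**2*(-5/3 + 0) = F**2*(-5/3) = -5*F**2/3)
U(M) = 24 + 47*M (U(M) = 3 + (47*M + 21) = 3 + (21 + 47*M) = 24 + 47*M)
U(31)*l(J(m(6, 2), -5)) = (24 + 47*31)*(-5*(-3/5)**2/3) = (24 + 1457)*(-5/3*9/25) = 1481*(-3/5) = -4443/5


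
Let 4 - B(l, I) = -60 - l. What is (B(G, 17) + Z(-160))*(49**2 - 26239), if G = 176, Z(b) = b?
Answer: -1907040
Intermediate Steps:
B(l, I) = 64 + l (B(l, I) = 4 - (-60 - l) = 4 + (60 + l) = 64 + l)
(B(G, 17) + Z(-160))*(49**2 - 26239) = ((64 + 176) - 160)*(49**2 - 26239) = (240 - 160)*(2401 - 26239) = 80*(-23838) = -1907040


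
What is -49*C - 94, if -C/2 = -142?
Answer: -14010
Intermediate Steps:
C = 284 (C = -2*(-142) = 284)
-49*C - 94 = -49*284 - 94 = -13916 - 94 = -14010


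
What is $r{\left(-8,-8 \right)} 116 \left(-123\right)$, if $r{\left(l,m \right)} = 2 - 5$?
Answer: $42804$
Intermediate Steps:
$r{\left(l,m \right)} = -3$
$r{\left(-8,-8 \right)} 116 \left(-123\right) = \left(-3\right) 116 \left(-123\right) = \left(-348\right) \left(-123\right) = 42804$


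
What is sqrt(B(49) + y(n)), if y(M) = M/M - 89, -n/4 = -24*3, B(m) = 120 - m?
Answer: I*sqrt(17) ≈ 4.1231*I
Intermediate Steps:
n = 288 (n = -(-96)*3 = -4*(-72) = 288)
y(M) = -88 (y(M) = 1 - 89 = -88)
sqrt(B(49) + y(n)) = sqrt((120 - 1*49) - 88) = sqrt((120 - 49) - 88) = sqrt(71 - 88) = sqrt(-17) = I*sqrt(17)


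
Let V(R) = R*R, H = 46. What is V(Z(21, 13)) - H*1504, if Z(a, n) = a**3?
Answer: 85696937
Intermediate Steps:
V(R) = R**2
V(Z(21, 13)) - H*1504 = (21**3)**2 - 46*1504 = 9261**2 - 1*69184 = 85766121 - 69184 = 85696937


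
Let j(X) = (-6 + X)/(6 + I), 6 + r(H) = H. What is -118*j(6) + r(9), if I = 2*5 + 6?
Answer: 3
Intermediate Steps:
I = 16 (I = 10 + 6 = 16)
r(H) = -6 + H
j(X) = -3/11 + X/22 (j(X) = (-6 + X)/(6 + 16) = (-6 + X)/22 = (-6 + X)*(1/22) = -3/11 + X/22)
-118*j(6) + r(9) = -118*(-3/11 + (1/22)*6) + (-6 + 9) = -118*(-3/11 + 3/11) + 3 = -118*0 + 3 = 0 + 3 = 3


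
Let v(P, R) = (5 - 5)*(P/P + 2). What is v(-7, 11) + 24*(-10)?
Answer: -240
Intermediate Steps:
v(P, R) = 0 (v(P, R) = 0*(1 + 2) = 0*3 = 0)
v(-7, 11) + 24*(-10) = 0 + 24*(-10) = 0 - 240 = -240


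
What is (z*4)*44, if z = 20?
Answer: 3520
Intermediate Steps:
(z*4)*44 = (20*4)*44 = 80*44 = 3520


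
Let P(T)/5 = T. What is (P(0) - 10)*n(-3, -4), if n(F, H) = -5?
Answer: 50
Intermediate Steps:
P(T) = 5*T
(P(0) - 10)*n(-3, -4) = (5*0 - 10)*(-5) = (0 - 10)*(-5) = -10*(-5) = 50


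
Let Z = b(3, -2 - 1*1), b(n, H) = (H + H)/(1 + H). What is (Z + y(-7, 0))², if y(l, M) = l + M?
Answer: 16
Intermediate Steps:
b(n, H) = 2*H/(1 + H) (b(n, H) = (2*H)/(1 + H) = 2*H/(1 + H))
y(l, M) = M + l
Z = 3 (Z = 2*(-2 - 1*1)/(1 + (-2 - 1*1)) = 2*(-2 - 1)/(1 + (-2 - 1)) = 2*(-3)/(1 - 3) = 2*(-3)/(-2) = 2*(-3)*(-½) = 3)
(Z + y(-7, 0))² = (3 + (0 - 7))² = (3 - 7)² = (-4)² = 16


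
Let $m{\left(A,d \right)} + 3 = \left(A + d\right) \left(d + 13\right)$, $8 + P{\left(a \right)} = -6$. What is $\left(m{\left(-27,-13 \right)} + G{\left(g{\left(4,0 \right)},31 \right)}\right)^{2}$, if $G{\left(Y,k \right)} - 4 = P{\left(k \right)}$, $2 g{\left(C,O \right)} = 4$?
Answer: $169$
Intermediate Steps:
$P{\left(a \right)} = -14$ ($P{\left(a \right)} = -8 - 6 = -14$)
$g{\left(C,O \right)} = 2$ ($g{\left(C,O \right)} = \frac{1}{2} \cdot 4 = 2$)
$G{\left(Y,k \right)} = -10$ ($G{\left(Y,k \right)} = 4 - 14 = -10$)
$m{\left(A,d \right)} = -3 + \left(13 + d\right) \left(A + d\right)$ ($m{\left(A,d \right)} = -3 + \left(A + d\right) \left(d + 13\right) = -3 + \left(A + d\right) \left(13 + d\right) = -3 + \left(13 + d\right) \left(A + d\right)$)
$\left(m{\left(-27,-13 \right)} + G{\left(g{\left(4,0 \right)},31 \right)}\right)^{2} = \left(\left(-3 + \left(-13\right)^{2} + 13 \left(-27\right) + 13 \left(-13\right) - -351\right) - 10\right)^{2} = \left(\left(-3 + 169 - 351 - 169 + 351\right) - 10\right)^{2} = \left(-3 - 10\right)^{2} = \left(-13\right)^{2} = 169$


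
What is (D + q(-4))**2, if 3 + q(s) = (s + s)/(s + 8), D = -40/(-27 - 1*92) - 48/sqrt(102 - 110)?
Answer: -3770343/14161 - 13320*I*sqrt(2)/119 ≈ -266.25 - 158.3*I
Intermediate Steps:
D = 40/119 + 12*I*sqrt(2) (D = -40/(-27 - 92) - 48*(-I*sqrt(2)/4) = -40/(-119) - 48*(-I*sqrt(2)/4) = -40*(-1/119) - (-12)*I*sqrt(2) = 40/119 + 12*I*sqrt(2) ≈ 0.33613 + 16.971*I)
q(s) = -3 + 2*s/(8 + s) (q(s) = -3 + (s + s)/(s + 8) = -3 + (2*s)/(8 + s) = -3 + 2*s/(8 + s))
(D + q(-4))**2 = ((40/119 + 12*I*sqrt(2)) + (-24 - 1*(-4))/(8 - 4))**2 = ((40/119 + 12*I*sqrt(2)) + (-24 + 4)/4)**2 = ((40/119 + 12*I*sqrt(2)) + (1/4)*(-20))**2 = ((40/119 + 12*I*sqrt(2)) - 5)**2 = (-555/119 + 12*I*sqrt(2))**2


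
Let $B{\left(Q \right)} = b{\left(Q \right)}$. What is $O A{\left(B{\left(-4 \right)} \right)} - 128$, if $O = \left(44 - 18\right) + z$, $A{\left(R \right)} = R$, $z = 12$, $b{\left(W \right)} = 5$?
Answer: $62$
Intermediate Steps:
$B{\left(Q \right)} = 5$
$O = 38$ ($O = \left(44 - 18\right) + 12 = 26 + 12 = 38$)
$O A{\left(B{\left(-4 \right)} \right)} - 128 = 38 \cdot 5 - 128 = 190 - 128 = 62$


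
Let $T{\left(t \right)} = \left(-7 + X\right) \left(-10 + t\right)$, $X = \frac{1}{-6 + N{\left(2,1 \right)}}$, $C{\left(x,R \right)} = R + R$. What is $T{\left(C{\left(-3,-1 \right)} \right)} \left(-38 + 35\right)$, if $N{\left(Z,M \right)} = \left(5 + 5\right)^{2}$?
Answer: $- \frac{11826}{47} \approx -251.62$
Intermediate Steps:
$C{\left(x,R \right)} = 2 R$
$N{\left(Z,M \right)} = 100$ ($N{\left(Z,M \right)} = 10^{2} = 100$)
$X = \frac{1}{94}$ ($X = \frac{1}{-6 + 100} = \frac{1}{94} \approx 0.010638$)
$T{\left(t \right)} = \frac{3285}{47} - \frac{657 t}{94}$ ($T{\left(t \right)} = \left(-7 + \frac{1}{94}\right) \left(-10 + t\right) = - \frac{657 \left(-10 + t\right)}{94} = \frac{3285}{47} - \frac{657 t}{94}$)
$T{\left(C{\left(-3,-1 \right)} \right)} \left(-38 + 35\right) = \left(\frac{3285}{47} - \frac{657 \cdot 2 \left(-1\right)}{94}\right) \left(-38 + 35\right) = \left(\frac{3285}{47} - - \frac{657}{47}\right) \left(-3\right) = \left(\frac{3285}{47} + \frac{657}{47}\right) \left(-3\right) = \frac{3942}{47} \left(-3\right) = - \frac{11826}{47}$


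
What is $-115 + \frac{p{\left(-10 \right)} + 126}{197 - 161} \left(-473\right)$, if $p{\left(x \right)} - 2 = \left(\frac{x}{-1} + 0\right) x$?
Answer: $- \frac{4346}{9} \approx -482.89$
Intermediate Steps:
$p{\left(x \right)} = 2 - x^{2}$ ($p{\left(x \right)} = 2 + \left(\frac{x}{-1} + 0\right) x = 2 + \left(x \left(-1\right) + 0\right) x = 2 + \left(- x + 0\right) x = 2 + - x x = 2 - x^{2}$)
$-115 + \frac{p{\left(-10 \right)} + 126}{197 - 161} \left(-473\right) = -115 + \frac{\left(2 - \left(-10\right)^{2}\right) + 126}{197 - 161} \left(-473\right) = -115 + \frac{\left(2 - 100\right) + 126}{36} \left(-473\right) = -115 + \left(\left(2 - 100\right) + 126\right) \frac{1}{36} \left(-473\right) = -115 + \left(-98 + 126\right) \frac{1}{36} \left(-473\right) = -115 + 28 \cdot \frac{1}{36} \left(-473\right) = -115 + \frac{7}{9} \left(-473\right) = -115 - \frac{3311}{9} = - \frac{4346}{9}$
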